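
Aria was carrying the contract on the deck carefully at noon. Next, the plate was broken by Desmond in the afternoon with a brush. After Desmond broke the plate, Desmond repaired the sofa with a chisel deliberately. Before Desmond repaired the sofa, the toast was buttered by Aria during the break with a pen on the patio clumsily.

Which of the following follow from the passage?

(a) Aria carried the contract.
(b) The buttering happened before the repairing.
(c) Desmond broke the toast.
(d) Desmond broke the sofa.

(a) Entailed — 'carry' is an activity; 'was carrying' entails that some carrying happened, so 'carried' holds.
(b) Entailed — the narrative places the buttering before the repairing.
(c) Not entailed — Desmond broke the plate, not the toast; the toast belongs to the buttering event.
(d) Not entailed — Desmond broke the plate, not the sofa; the sofa belongs to the repairing event.

(a), (b)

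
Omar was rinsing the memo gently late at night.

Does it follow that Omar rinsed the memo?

'rinse' is atelic; if Omar was rinsing the memo, then Omar rinsed the memo (for some time).

yes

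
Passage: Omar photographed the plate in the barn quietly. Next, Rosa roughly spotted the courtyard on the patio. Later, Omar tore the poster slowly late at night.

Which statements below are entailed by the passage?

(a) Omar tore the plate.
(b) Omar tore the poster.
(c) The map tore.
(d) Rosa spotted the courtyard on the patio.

(b), (d)

(a) Not entailed — Omar tore the poster, not the plate; the plate belongs to the photographing event.
(b) Entailed — every conjunct here is already in the original tearing event.
(c) Not entailed — the poster is what tore, not the map.
(d) Entailed — dropping 'roughly' leaves a sub-description the original still satisfies.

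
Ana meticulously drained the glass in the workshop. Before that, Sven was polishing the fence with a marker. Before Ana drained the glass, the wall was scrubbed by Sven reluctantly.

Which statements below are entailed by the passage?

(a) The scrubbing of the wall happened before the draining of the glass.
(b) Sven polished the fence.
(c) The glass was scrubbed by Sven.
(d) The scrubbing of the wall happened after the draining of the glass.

(a) Entailed — the narrative places the scrubbing before the draining.
(b) Entailed — 'polish' is an activity; 'was polishing' entails that some polishing happened, so 'polished' holds.
(c) Not entailed — Sven scrubbed the wall, not the glass; the glass belongs to the draining event.
(d) Not entailed — the narrative places the scrubbing before the draining, not after.

(a), (b)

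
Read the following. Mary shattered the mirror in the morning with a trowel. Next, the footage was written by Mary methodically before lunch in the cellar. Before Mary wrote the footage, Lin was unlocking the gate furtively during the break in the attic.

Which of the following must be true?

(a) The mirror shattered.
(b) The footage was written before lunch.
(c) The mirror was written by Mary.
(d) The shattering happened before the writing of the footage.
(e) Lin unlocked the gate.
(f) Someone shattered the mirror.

(a) Entailed — 'Mary shattered the mirror' is causative; it entails the inchoative 'the mirror shattered'.
(b) Entailed — every conjunct here is already in the original writing event.
(c) Not entailed — Mary wrote the footage, not the mirror; the mirror belongs to the shattering event.
(d) Entailed — the narrative places the shattering before the writing.
(e) Not entailed — 'was unlocking' is progressive on an accomplishment; it does not entail the completed 'unlocked'.
(f) Entailed — the original entails any weakening of itself; this just drops 'in the morning', 'with a trowel' and generalizes the agent.

(a), (b), (d), (f)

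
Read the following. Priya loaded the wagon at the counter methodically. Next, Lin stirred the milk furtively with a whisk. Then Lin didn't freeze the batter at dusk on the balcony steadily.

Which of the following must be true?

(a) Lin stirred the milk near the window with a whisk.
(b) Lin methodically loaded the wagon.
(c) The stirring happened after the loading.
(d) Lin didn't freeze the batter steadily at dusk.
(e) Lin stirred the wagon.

(c)

(a) Not entailed — 'near the window' adds information not in the original event.
(b) Not entailed — the passage has Priya loading the wagon, not Lin.
(c) Entailed — the narrative places the loading before the stirring.
(d) Not entailed — dropping 'on the balcony' under negation is not valid — the original leaves open that Lin froze the batter some other way.
(e) Not entailed — Lin stirred the milk, not the wagon; the wagon belongs to the loading event.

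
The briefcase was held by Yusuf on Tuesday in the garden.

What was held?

'the briefcase' marks the patient of the holding event.

the briefcase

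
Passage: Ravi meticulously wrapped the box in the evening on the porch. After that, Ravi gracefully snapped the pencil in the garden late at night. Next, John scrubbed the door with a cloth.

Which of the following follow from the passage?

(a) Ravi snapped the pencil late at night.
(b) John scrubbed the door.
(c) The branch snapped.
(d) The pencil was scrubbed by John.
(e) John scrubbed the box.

(a), (b)

(a) Entailed — the original entails any weakening of itself; this just drops 'gracefully', 'in the garden'.
(b) Entailed — the original entails any weakening of itself; this just drops 'with a cloth'.
(c) Not entailed — the pencil is what snapped, not the branch.
(d) Not entailed — John scrubbed the door, not the pencil; the pencil belongs to the snapping event.
(e) Not entailed — John scrubbed the door, not the box; the box belongs to the wrapping event.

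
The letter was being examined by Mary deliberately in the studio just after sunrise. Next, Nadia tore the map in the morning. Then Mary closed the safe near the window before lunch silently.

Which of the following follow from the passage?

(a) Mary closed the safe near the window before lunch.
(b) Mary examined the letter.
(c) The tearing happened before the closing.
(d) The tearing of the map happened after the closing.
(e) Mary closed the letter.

(a), (b), (c)

(a) Entailed — this follows by dropping conjuncts from the closing event's description.
(b) Entailed — 'examine' is an activity; 'was examining' entails that some examining happened, so 'examined' holds.
(c) Entailed — the narrative places the tearing before the closing.
(d) Not entailed — the narrative places the tearing before the closing, not after.
(e) Not entailed — Mary closed the safe, not the letter; the letter belongs to the examining event.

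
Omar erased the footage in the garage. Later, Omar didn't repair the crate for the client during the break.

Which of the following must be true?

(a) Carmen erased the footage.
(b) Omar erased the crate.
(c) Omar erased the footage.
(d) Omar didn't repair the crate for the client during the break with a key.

(a) Not entailed — the passage has Omar erasing the footage, not Carmen.
(b) Not entailed — Omar erased the footage, not the crate; the crate belongs to the repairing event.
(c) Entailed — this follows by dropping conjuncts from the erasing event's description.
(d) Entailed — under negation, adding a further restriction is entailed: if no such repairing event occurred, none occurred with a key either.

(c), (d)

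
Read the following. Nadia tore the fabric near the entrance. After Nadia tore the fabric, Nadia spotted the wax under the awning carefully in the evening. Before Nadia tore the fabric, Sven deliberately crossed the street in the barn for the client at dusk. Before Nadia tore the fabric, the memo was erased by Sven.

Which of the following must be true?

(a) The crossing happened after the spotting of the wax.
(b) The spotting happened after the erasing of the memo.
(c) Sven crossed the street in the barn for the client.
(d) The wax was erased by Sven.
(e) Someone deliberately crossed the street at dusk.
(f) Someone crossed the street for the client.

(b), (c), (e), (f)

(a) Not entailed — the narrative places the crossing before the spotting, not after.
(b) Entailed — the narrative places the erasing before the spotting.
(c) Entailed — this follows by dropping conjuncts from the crossing event's description.
(d) Not entailed — Sven erased the memo, not the wax; the wax belongs to the spotting event.
(e) Entailed — the original entails any weakening of itself; this just drops 'in the barn', 'for the client' and generalizes the agent.
(f) Entailed — every conjunct here is already in the original crossing event.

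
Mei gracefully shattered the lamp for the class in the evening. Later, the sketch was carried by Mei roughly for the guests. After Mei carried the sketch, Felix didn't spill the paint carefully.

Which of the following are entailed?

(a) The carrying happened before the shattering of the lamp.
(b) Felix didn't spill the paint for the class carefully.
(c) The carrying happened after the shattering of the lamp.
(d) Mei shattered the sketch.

(a) Not entailed — the narrative places the shattering before the carrying, not after.
(b) Entailed — under negation, adding a further restriction is entailed: if no such spilling event occurred, none occurred for the class either.
(c) Entailed — the narrative places the shattering before the carrying.
(d) Not entailed — Mei shattered the lamp, not the sketch; the sketch belongs to the carrying event.

(b), (c)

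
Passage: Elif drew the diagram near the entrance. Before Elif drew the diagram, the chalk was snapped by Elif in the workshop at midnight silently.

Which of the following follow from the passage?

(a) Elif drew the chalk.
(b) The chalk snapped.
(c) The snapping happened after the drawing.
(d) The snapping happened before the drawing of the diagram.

(b), (d)

(a) Not entailed — Elif drew the diagram, not the chalk; the chalk belongs to the snapping event.
(b) Entailed — 'Elif snapped the chalk' is causative; it entails the inchoative 'the chalk snapped'.
(c) Not entailed — the narrative places the snapping before the drawing, not after.
(d) Entailed — the narrative places the snapping before the drawing.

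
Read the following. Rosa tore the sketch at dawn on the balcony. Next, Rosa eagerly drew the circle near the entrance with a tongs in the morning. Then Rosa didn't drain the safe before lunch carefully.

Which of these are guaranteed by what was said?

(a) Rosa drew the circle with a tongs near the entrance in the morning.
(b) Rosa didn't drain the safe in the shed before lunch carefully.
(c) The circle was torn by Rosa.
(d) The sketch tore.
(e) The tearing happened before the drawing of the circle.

(a), (b), (d), (e)

(a) Entailed — this follows by dropping conjuncts from the drawing event's description.
(b) Entailed — under negation, adding a further restriction is entailed: if no such draining event occurred, none occurred in the shed either.
(c) Not entailed — Rosa tore the sketch, not the circle; the circle belongs to the drawing event.
(d) Entailed — 'Rosa tore the sketch' is causative; it entails the inchoative 'the sketch tore'.
(e) Entailed — the narrative places the tearing before the drawing.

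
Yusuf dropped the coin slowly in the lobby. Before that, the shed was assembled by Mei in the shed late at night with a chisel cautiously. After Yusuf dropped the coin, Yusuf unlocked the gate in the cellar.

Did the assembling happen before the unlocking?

The narrative orders the assembling before the unlocking.

yes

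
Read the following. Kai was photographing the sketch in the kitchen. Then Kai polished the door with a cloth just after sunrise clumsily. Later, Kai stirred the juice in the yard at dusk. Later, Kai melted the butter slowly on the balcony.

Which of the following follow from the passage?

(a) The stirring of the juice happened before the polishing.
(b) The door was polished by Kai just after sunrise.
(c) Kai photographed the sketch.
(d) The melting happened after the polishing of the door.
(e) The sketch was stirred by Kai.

(a) Not entailed — the narrative places the polishing before the stirring, not after.
(b) Entailed — the original entails any weakening of itself; this just drops 'with a cloth', 'clumsily'.
(c) Not entailed — 'was photographing' is progressive on an accomplishment; it does not entail the completed 'photographed'.
(d) Entailed — the narrative places the polishing before the melting.
(e) Not entailed — Kai stirred the juice, not the sketch; the sketch belongs to the photographing event.

(b), (d)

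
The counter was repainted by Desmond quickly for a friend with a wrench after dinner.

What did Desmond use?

'with a wrench' marks the instrument of the repainting event.

a wrench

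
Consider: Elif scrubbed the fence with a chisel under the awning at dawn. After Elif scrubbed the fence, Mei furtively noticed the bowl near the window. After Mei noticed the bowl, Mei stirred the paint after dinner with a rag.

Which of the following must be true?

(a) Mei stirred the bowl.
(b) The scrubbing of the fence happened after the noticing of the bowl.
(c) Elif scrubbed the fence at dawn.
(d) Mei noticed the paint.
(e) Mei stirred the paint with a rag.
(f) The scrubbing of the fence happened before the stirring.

(c), (e), (f)

(a) Not entailed — Mei stirred the paint, not the bowl; the bowl belongs to the noticing event.
(b) Not entailed — the narrative places the scrubbing before the noticing, not after.
(c) Entailed — dropping 'with a chisel', 'under the awning' leaves a sub-description the original still satisfies.
(d) Not entailed — Mei noticed the bowl, not the paint; the paint belongs to the stirring event.
(e) Entailed — every conjunct here is already in the original stirring event.
(f) Entailed — the narrative places the scrubbing before the stirring.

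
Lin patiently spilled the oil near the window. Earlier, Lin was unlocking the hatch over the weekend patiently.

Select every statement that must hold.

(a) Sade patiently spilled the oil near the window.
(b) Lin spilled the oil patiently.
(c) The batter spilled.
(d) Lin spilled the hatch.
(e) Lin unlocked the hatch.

(b)

(a) Not entailed — the passage has Lin spilling the oil, not Sade.
(b) Entailed — this follows by dropping conjuncts from the spilling event's description.
(c) Not entailed — the oil is what spilled, not the batter.
(d) Not entailed — Lin spilled the oil, not the hatch; the hatch belongs to the unlocking event.
(e) Not entailed — 'was unlocking' is progressive on an accomplishment; it does not entail the completed 'unlocked'.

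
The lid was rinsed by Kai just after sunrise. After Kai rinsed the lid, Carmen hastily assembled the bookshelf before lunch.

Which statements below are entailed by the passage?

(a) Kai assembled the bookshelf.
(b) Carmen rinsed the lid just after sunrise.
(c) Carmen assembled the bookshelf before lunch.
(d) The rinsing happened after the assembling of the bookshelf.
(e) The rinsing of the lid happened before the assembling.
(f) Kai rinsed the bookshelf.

(a) Not entailed — the passage has Carmen assembling the bookshelf, not Kai.
(b) Not entailed — the passage has Kai rinsing the lid, not Carmen.
(c) Entailed — every conjunct here is already in the original assembling event.
(d) Not entailed — the narrative places the rinsing before the assembling, not after.
(e) Entailed — the narrative places the rinsing before the assembling.
(f) Not entailed — Kai rinsed the lid, not the bookshelf; the bookshelf belongs to the assembling event.

(c), (e)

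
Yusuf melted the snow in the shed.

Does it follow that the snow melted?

'Yusuf melted the snow' is the causative; it entails the inchoative 'the snow melted'.

yes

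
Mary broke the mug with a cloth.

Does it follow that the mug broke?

'Mary broke the mug' is the causative; it entails the inchoative 'the mug broke'.

yes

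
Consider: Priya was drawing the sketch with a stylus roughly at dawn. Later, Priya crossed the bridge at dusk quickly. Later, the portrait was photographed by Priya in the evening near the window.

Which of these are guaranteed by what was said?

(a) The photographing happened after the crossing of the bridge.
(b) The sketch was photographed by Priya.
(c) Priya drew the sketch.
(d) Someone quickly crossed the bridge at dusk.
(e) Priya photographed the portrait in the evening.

(a), (d), (e)

(a) Entailed — the narrative places the crossing before the photographing.
(b) Not entailed — Priya photographed the portrait, not the sketch; the sketch belongs to the drawing event.
(c) Not entailed — 'was drawing' is progressive on an accomplishment; it does not entail the completed 'drew'.
(d) Entailed — every conjunct here is already in the original crossing event.
(e) Entailed — this follows by dropping conjuncts from the photographing event's description.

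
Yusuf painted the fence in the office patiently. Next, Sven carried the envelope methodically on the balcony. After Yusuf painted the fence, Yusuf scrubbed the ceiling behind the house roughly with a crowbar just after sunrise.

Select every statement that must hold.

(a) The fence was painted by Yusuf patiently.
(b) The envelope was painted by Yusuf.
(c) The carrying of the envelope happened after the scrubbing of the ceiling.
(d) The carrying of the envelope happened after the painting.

(a), (d)

(a) Entailed — dropping 'in the office' leaves a sub-description the original still satisfies.
(b) Not entailed — Yusuf painted the fence, not the envelope; the envelope belongs to the carrying event.
(c) Not entailed — the narrative doesn't order the scrubbing relative to the carrying.
(d) Entailed — the narrative places the painting before the carrying.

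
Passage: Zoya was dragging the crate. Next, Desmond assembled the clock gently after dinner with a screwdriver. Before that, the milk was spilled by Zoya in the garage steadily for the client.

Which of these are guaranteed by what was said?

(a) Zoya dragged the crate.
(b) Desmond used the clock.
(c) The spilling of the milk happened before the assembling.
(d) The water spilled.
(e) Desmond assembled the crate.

(a) Entailed — 'drag' is an activity; 'was dragging' entails that some dragging happened, so 'dragged' holds.
(b) Not entailed — the clock is the patient, not an instrument — Desmond used a screwdriver.
(c) Entailed — the narrative places the spilling before the assembling.
(d) Not entailed — the milk is what spilled, not the water.
(e) Not entailed — Desmond assembled the clock, not the crate; the crate belongs to the dragging event.

(a), (c)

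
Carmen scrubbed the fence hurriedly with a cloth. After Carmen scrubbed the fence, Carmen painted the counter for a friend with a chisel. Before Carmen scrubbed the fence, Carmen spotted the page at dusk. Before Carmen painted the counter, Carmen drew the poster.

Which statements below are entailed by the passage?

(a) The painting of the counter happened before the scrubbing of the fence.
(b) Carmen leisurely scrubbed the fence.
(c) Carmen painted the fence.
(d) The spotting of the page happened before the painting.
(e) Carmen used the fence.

(d)

(a) Not entailed — the narrative places the scrubbing before the painting, not after.
(b) Not entailed — 'leisurely' adds a manner not in (and inconsistent with) the original.
(c) Not entailed — Carmen painted the counter, not the fence; the fence belongs to the scrubbing event.
(d) Entailed — the narrative places the spotting before the painting.
(e) Not entailed — the fence is the patient, not an instrument — Carmen used a cloth.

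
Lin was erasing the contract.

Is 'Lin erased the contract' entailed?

'was erasing' is progressive; for an accomplishment like 'erase the contract', it doesn't entail completion.

no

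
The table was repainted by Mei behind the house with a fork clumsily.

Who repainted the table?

Mei

'Mei' marks the agent of the repainting event.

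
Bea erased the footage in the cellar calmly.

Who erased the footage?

'Bea' marks the agent of the erasing event.

Bea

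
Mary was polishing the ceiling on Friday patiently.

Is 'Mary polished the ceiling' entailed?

'polish' is atelic; if Mary was polishing the ceiling, then Mary polished the ceiling (for some time).

yes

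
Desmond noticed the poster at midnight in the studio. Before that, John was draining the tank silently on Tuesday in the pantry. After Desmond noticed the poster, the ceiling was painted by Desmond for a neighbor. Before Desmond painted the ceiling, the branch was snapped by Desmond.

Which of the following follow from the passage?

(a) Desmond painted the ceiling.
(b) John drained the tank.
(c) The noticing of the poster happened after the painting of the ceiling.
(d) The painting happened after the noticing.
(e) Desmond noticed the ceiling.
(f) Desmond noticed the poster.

(a) Entailed — this follows by dropping conjuncts from the painting event's description.
(b) Not entailed — 'was draining' is progressive on an accomplishment; it does not entail the completed 'drained'.
(c) Not entailed — the narrative places the noticing before the painting, not after.
(d) Entailed — the narrative places the noticing before the painting.
(e) Not entailed — Desmond noticed the poster, not the ceiling; the ceiling belongs to the painting event.
(f) Entailed — the original entails any weakening of itself; this just drops 'in the studio', 'at midnight'.

(a), (d), (f)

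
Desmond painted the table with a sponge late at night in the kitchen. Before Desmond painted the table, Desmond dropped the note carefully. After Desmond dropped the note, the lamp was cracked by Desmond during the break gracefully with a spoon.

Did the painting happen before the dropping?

no

The narrative orders the dropping before the painting.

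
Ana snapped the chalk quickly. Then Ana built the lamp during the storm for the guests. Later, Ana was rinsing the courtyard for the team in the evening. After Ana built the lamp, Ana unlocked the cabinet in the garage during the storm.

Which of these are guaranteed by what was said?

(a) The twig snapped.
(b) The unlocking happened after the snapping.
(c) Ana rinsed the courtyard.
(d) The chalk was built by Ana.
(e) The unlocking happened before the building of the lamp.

(b), (c)

(a) Not entailed — the chalk is what snapped, not the twig.
(b) Entailed — the narrative places the snapping before the unlocking.
(c) Entailed — 'rinse' is an activity; 'was rinsing' entails that some rinsing happened, so 'rinsed' holds.
(d) Not entailed — Ana built the lamp, not the chalk; the chalk belongs to the snapping event.
(e) Not entailed — the narrative places the building before the unlocking, not after.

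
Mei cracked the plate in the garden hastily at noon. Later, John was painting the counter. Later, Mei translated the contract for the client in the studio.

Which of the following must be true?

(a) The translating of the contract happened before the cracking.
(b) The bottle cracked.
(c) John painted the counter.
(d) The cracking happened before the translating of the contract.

(d)

(a) Not entailed — the narrative places the cracking before the translating, not after.
(b) Not entailed — the plate is what cracked, not the bottle.
(c) Not entailed — 'was painting' is progressive on an accomplishment; it does not entail the completed 'painted'.
(d) Entailed — the narrative places the cracking before the translating.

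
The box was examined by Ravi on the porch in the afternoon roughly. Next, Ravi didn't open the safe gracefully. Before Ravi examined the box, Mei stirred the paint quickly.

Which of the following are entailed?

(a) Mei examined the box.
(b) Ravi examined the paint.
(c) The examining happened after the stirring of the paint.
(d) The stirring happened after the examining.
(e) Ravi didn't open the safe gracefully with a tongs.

(a) Not entailed — the passage has Ravi examining the box, not Mei.
(b) Not entailed — Ravi examined the box, not the paint; the paint belongs to the stirring event.
(c) Entailed — the narrative places the stirring before the examining.
(d) Not entailed — the narrative places the stirring before the examining, not after.
(e) Entailed — under negation, adding a further restriction is entailed: if no such opening event occurred, none occurred with a tongs either.

(c), (e)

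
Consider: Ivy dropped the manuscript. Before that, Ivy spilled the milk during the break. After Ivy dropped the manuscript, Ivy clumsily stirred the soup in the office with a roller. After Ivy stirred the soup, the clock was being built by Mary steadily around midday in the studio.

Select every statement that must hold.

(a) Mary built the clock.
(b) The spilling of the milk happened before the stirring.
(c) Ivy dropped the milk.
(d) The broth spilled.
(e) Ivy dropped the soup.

(b)

(a) Not entailed — 'was building' is progressive on an accomplishment; it does not entail the completed 'built'.
(b) Entailed — the narrative places the spilling before the stirring.
(c) Not entailed — Ivy dropped the manuscript, not the milk; the milk belongs to the spilling event.
(d) Not entailed — the milk is what spilled, not the broth.
(e) Not entailed — Ivy dropped the manuscript, not the soup; the soup belongs to the stirring event.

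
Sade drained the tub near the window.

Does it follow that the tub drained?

'Sade drained the tub' is the causative; it entails the inchoative 'the tub drained'.

yes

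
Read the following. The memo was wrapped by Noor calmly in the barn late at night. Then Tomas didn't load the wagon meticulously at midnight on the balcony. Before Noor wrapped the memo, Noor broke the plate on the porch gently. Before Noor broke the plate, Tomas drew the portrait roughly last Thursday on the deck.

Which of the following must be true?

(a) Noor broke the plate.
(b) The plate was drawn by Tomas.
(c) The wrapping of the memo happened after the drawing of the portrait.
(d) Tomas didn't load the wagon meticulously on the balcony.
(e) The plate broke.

(a), (c), (e)

(a) Entailed — dropping 'gently', 'on the porch' leaves a sub-description the original still satisfies.
(b) Not entailed — Tomas drew the portrait, not the plate; the plate belongs to the breaking event.
(c) Entailed — the narrative places the drawing before the wrapping.
(d) Not entailed — dropping 'at midnight' under negation is not valid — the original leaves open that Tomas loaded the wagon some other way.
(e) Entailed — 'Noor broke the plate' is causative; it entails the inchoative 'the plate broke'.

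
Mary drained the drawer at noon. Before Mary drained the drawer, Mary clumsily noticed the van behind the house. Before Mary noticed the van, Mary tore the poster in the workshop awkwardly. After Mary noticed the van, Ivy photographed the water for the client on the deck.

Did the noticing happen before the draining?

The narrative orders the noticing before the draining.

yes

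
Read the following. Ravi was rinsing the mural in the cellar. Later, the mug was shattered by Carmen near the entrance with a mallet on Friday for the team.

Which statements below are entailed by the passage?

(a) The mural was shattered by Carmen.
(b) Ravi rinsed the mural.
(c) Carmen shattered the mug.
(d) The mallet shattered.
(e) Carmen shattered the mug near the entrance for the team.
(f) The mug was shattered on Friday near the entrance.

(b), (c), (e), (f)

(a) Not entailed — Carmen shattered the mug, not the mural; the mural belongs to the rinsing event.
(b) Entailed — 'rinse' is an activity; 'was rinsing' entails that some rinsing happened, so 'rinsed' holds.
(c) Entailed — dropping 'with a mallet', 'for the team', 'near the entrance', 'on Friday' leaves a sub-description the original still satisfies.
(d) Not entailed — the mug is what shattered, not the mallet.
(e) Entailed — this follows by dropping conjuncts from the shattering event's description.
(f) Entailed — the original entails any weakening of itself; this just drops 'with a mallet', 'for the team' and generalizes the agent.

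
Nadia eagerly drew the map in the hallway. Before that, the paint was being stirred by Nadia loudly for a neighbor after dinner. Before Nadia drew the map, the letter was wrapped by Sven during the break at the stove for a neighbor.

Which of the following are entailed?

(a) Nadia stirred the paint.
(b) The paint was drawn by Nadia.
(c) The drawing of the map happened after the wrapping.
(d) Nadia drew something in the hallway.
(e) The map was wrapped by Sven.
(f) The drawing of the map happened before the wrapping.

(a), (c), (d)

(a) Entailed — 'stir' is an activity; 'was stirring' entails that some stirring happened, so 'stirred' holds.
(b) Not entailed — Nadia drew the map, not the paint; the paint belongs to the stirring event.
(c) Entailed — the narrative places the wrapping before the drawing.
(d) Entailed — the original entails any weakening of itself; this just drops 'eagerly' and generalizes the patient.
(e) Not entailed — Sven wrapped the letter, not the map; the map belongs to the drawing event.
(f) Not entailed — the narrative places the wrapping before the drawing, not after.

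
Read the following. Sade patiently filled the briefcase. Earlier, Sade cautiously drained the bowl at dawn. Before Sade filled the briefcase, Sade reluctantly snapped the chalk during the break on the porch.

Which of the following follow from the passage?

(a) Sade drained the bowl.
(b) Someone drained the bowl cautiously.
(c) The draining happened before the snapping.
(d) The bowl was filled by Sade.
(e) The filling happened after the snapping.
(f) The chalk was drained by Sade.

(a) Entailed — this follows by dropping conjuncts from the draining event's description.
(b) Entailed — every conjunct here is already in the original draining event.
(c) Not entailed — the narrative doesn't order the draining relative to the snapping.
(d) Not entailed — Sade filled the briefcase, not the bowl; the bowl belongs to the draining event.
(e) Entailed — the narrative places the snapping before the filling.
(f) Not entailed — Sade drained the bowl, not the chalk; the chalk belongs to the snapping event.

(a), (b), (e)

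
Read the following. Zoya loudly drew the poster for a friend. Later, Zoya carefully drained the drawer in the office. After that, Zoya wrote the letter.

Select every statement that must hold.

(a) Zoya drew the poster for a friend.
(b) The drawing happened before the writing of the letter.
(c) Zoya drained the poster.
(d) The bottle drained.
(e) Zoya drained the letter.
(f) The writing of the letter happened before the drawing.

(a) Entailed — this follows by dropping conjuncts from the drawing event's description.
(b) Entailed — the narrative places the drawing before the writing.
(c) Not entailed — Zoya drained the drawer, not the poster; the poster belongs to the drawing event.
(d) Not entailed — the drawer is what drained, not the bottle.
(e) Not entailed — Zoya drained the drawer, not the letter; the letter belongs to the writing event.
(f) Not entailed — the narrative places the drawing before the writing, not after.

(a), (b)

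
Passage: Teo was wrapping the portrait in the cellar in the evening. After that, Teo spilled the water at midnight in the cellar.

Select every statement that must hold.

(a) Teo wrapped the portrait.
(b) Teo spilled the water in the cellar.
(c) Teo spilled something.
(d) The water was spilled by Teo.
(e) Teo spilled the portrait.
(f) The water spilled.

(a) Not entailed — 'was wrapping' is progressive on an accomplishment; it does not entail the completed 'wrapped'.
(b) Entailed — this follows by dropping conjuncts from the spilling event's description.
(c) Entailed — dropping 'at midnight', 'in the cellar' and generalizing the patient leaves a sub-description the original still satisfies.
(d) Entailed — every conjunct here is already in the original spilling event.
(e) Not entailed — Teo spilled the water, not the portrait; the portrait belongs to the wrapping event.
(f) Entailed — 'Teo spilled the water' is causative; it entails the inchoative 'the water spilled'.

(b), (c), (d), (f)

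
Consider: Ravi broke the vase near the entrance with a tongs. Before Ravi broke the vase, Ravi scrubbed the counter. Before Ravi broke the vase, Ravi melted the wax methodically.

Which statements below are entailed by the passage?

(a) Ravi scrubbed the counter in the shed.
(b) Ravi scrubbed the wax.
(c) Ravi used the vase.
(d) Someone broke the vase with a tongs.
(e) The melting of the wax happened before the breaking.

(a) Not entailed — 'in the shed' adds information not in the original event.
(b) Not entailed — Ravi scrubbed the counter, not the wax; the wax belongs to the melting event.
(c) Not entailed — the vase is the patient, not an instrument — Ravi used a tongs.
(d) Entailed — dropping 'near the entrance' and generalizing the agent leaves a sub-description the original still satisfies.
(e) Entailed — the narrative places the melting before the breaking.

(d), (e)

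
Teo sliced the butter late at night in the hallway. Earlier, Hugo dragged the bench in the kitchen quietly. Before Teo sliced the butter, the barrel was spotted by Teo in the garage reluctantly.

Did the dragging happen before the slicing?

The narrative orders the dragging before the slicing.

yes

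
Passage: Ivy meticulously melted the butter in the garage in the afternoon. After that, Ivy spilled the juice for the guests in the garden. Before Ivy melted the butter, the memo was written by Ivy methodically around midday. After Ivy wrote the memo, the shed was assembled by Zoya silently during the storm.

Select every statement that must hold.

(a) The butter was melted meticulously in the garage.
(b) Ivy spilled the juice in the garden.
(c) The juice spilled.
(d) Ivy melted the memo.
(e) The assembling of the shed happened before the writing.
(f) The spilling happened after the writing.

(a) Entailed — every conjunct here is already in the original melting event.
(b) Entailed — dropping 'for the guests' leaves a sub-description the original still satisfies.
(c) Entailed — 'Ivy spilled the juice' is causative; it entails the inchoative 'the juice spilled'.
(d) Not entailed — Ivy melted the butter, not the memo; the memo belongs to the writing event.
(e) Not entailed — the narrative places the writing before the assembling, not after.
(f) Entailed — the narrative places the writing before the spilling.

(a), (b), (c), (f)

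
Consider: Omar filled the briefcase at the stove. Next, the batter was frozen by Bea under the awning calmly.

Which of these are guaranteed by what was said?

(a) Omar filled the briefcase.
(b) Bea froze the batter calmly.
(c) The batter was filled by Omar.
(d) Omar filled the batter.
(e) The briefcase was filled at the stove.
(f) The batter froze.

(a) Entailed — this follows by dropping conjuncts from the filling event's description.
(b) Entailed — this follows by dropping conjuncts from the freezing event's description.
(c) Not entailed — Omar filled the briefcase, not the batter; the batter belongs to the freezing event.
(d) Not entailed — Omar filled the briefcase, not the batter; the batter belongs to the freezing event.
(e) Entailed — every conjunct here is already in the original filling event.
(f) Entailed — 'Bea froze the batter' is causative; it entails the inchoative 'the batter froze'.

(a), (b), (e), (f)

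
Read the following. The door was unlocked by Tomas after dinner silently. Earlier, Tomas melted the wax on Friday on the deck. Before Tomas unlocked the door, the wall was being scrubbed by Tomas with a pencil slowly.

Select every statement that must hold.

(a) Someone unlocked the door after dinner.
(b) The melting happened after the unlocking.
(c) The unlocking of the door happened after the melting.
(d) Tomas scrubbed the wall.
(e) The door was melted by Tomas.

(a), (c), (d)

(a) Entailed — the original entails any weakening of itself; this just drops 'silently' and generalizes the agent.
(b) Not entailed — the narrative places the melting before the unlocking, not after.
(c) Entailed — the narrative places the melting before the unlocking.
(d) Entailed — 'scrub' is an activity; 'was scrubbing' entails that some scrubbing happened, so 'scrubbed' holds.
(e) Not entailed — Tomas melted the wax, not the door; the door belongs to the unlocking event.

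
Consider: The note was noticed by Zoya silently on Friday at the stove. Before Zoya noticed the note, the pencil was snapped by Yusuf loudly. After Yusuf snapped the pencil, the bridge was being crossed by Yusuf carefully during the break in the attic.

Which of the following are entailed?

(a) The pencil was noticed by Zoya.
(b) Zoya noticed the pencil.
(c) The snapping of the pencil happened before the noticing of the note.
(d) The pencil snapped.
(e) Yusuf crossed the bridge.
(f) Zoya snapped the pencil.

(a) Not entailed — Zoya noticed the note, not the pencil; the pencil belongs to the snapping event.
(b) Not entailed — Zoya noticed the note, not the pencil; the pencil belongs to the snapping event.
(c) Entailed — the narrative places the snapping before the noticing.
(d) Entailed — 'Yusuf snapped the pencil' is causative; it entails the inchoative 'the pencil snapped'.
(e) Not entailed — 'was crossing' is progressive on an accomplishment; it does not entail the completed 'crossed'.
(f) Not entailed — the passage has Yusuf snapping the pencil, not Zoya.

(c), (d)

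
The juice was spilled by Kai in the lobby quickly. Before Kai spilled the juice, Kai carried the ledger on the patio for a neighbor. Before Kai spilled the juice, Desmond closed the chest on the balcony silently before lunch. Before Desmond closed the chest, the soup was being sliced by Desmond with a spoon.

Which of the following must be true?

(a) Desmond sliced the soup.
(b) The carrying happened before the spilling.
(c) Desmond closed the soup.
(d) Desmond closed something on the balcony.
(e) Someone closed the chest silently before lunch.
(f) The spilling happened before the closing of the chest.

(b), (d), (e)

(a) Not entailed — 'was slicing' is progressive on an accomplishment; it does not entail the completed 'sliced'.
(b) Entailed — the narrative places the carrying before the spilling.
(c) Not entailed — Desmond closed the chest, not the soup; the soup belongs to the slicing event.
(d) Entailed — this follows by dropping conjuncts from the closing event's description.
(e) Entailed — this follows by dropping conjuncts from the closing event's description.
(f) Not entailed — the narrative places the closing before the spilling, not after.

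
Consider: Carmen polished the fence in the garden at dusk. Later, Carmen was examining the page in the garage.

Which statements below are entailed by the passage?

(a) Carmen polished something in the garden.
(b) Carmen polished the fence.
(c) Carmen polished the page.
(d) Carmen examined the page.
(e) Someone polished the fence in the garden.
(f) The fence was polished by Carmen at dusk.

(a), (b), (d), (e), (f)

(a) Entailed — every conjunct here is already in the original polishing event.
(b) Entailed — every conjunct here is already in the original polishing event.
(c) Not entailed — Carmen polished the fence, not the page; the page belongs to the examining event.
(d) Entailed — 'examine' is an activity; 'was examining' entails that some examining happened, so 'examined' holds.
(e) Entailed — this follows by dropping conjuncts from the polishing event's description.
(f) Entailed — every conjunct here is already in the original polishing event.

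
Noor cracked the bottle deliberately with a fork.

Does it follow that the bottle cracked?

yes

'Noor cracked the bottle' is the causative; it entails the inchoative 'the bottle cracked'.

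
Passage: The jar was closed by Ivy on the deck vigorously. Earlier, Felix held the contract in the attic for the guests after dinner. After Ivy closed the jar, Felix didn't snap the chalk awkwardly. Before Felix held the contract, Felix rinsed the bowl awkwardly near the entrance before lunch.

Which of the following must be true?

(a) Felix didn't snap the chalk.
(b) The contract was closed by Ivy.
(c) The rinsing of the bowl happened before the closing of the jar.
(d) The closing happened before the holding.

(a) Not entailed — dropping 'awkwardly' under negation is not valid — the original leaves open that Felix snapped the chalk some other way.
(b) Not entailed — Ivy closed the jar, not the contract; the contract belongs to the holding event.
(c) Entailed — the narrative places the rinsing before the closing.
(d) Not entailed — the narrative places the holding before the closing, not after.

(c)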